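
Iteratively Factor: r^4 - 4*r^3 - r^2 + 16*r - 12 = (r - 2)*(r^3 - 2*r^2 - 5*r + 6) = (r - 2)*(r - 1)*(r^2 - r - 6) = (r - 2)*(r - 1)*(r + 2)*(r - 3)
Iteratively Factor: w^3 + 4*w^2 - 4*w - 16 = (w + 2)*(w^2 + 2*w - 8) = (w + 2)*(w + 4)*(w - 2)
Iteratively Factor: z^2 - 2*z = (z)*(z - 2)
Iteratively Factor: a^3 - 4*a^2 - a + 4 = (a - 4)*(a^2 - 1) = (a - 4)*(a - 1)*(a + 1)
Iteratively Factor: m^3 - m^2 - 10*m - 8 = (m + 2)*(m^2 - 3*m - 4) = (m - 4)*(m + 2)*(m + 1)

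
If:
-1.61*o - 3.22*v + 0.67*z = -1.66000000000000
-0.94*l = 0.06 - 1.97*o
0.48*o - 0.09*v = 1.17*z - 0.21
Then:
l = 4.74527176272914*z - 0.71691366648417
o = 2.2642413487134*z - 0.311623779946761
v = 0.67133984028394 - 0.924046140195208*z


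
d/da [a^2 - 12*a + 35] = 2*a - 12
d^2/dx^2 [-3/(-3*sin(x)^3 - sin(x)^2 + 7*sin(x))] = 3*(-81*sin(x)^3 - 33*sin(x)^2 + 146*sin(x) + 69 - 169/sin(x) - 42/sin(x)^2 + 98/sin(x)^3)/(3*sin(x)^2 + sin(x) - 7)^3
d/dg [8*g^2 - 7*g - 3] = 16*g - 7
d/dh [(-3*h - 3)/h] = 3/h^2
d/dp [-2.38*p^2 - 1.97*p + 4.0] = -4.76*p - 1.97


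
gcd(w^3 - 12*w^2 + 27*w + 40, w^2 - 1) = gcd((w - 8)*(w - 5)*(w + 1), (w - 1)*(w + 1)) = w + 1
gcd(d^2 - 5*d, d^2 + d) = d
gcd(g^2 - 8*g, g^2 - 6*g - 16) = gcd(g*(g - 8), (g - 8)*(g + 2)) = g - 8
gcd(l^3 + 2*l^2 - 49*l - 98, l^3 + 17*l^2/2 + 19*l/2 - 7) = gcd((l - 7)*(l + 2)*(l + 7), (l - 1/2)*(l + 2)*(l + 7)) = l^2 + 9*l + 14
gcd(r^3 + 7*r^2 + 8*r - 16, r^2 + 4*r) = r + 4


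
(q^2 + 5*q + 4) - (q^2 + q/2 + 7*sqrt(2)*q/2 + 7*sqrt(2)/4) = -7*sqrt(2)*q/2 + 9*q/2 - 7*sqrt(2)/4 + 4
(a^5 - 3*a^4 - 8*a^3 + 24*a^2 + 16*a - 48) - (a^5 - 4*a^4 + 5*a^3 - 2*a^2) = a^4 - 13*a^3 + 26*a^2 + 16*a - 48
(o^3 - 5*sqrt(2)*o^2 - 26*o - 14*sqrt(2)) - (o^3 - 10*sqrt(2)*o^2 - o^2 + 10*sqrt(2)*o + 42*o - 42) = o^2 + 5*sqrt(2)*o^2 - 68*o - 10*sqrt(2)*o - 14*sqrt(2) + 42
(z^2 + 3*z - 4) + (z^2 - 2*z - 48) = 2*z^2 + z - 52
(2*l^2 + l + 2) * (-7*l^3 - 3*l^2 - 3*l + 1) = -14*l^5 - 13*l^4 - 23*l^3 - 7*l^2 - 5*l + 2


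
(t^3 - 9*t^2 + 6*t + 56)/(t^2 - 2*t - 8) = t - 7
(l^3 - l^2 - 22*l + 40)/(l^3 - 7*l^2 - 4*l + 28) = (l^2 + l - 20)/(l^2 - 5*l - 14)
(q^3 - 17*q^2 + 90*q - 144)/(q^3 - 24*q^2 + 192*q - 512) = (q^2 - 9*q + 18)/(q^2 - 16*q + 64)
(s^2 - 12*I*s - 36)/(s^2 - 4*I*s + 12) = (s - 6*I)/(s + 2*I)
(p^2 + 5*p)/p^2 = (p + 5)/p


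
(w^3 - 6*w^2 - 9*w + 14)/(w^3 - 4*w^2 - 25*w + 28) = (w + 2)/(w + 4)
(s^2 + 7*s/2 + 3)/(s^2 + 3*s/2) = (s + 2)/s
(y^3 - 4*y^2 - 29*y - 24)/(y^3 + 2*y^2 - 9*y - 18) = (y^2 - 7*y - 8)/(y^2 - y - 6)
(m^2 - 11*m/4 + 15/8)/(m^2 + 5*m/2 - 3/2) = (8*m^2 - 22*m + 15)/(4*(2*m^2 + 5*m - 3))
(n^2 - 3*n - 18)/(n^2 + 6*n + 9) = (n - 6)/(n + 3)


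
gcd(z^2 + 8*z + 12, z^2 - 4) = z + 2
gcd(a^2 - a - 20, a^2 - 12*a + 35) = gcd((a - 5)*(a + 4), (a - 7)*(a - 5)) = a - 5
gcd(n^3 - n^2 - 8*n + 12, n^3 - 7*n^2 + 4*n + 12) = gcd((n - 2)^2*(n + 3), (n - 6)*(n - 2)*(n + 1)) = n - 2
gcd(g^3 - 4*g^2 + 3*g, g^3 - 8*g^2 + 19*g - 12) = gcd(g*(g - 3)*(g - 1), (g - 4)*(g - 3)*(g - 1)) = g^2 - 4*g + 3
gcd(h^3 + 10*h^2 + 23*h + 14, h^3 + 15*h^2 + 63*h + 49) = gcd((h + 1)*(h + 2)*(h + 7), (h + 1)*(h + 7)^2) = h^2 + 8*h + 7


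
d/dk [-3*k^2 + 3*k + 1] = 3 - 6*k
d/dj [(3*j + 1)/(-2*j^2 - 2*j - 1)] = (6*j^2 + 4*j - 1)/(4*j^4 + 8*j^3 + 8*j^2 + 4*j + 1)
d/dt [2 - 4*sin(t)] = -4*cos(t)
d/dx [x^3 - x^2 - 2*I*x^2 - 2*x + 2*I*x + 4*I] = 3*x^2 - 2*x - 4*I*x - 2 + 2*I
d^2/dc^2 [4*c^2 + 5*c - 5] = 8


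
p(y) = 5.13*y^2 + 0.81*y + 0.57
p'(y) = 10.26*y + 0.81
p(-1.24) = 7.45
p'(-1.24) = -11.91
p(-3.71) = 68.17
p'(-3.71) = -37.25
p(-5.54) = 153.53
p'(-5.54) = -56.03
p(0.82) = 4.68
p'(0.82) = 9.22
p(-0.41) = 1.10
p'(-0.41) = -3.40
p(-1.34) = 8.70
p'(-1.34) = -12.94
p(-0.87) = 3.75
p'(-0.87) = -8.12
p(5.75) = 174.84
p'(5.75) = 59.80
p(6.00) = 190.11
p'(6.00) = 62.37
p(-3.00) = 44.31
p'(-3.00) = -29.97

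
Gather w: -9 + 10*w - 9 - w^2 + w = -w^2 + 11*w - 18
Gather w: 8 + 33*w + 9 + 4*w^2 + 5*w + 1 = 4*w^2 + 38*w + 18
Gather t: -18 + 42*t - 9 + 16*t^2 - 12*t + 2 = 16*t^2 + 30*t - 25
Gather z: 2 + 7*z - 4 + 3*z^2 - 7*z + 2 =3*z^2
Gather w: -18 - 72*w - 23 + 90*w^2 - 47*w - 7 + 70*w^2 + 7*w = 160*w^2 - 112*w - 48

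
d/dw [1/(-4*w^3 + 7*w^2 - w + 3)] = (12*w^2 - 14*w + 1)/(4*w^3 - 7*w^2 + w - 3)^2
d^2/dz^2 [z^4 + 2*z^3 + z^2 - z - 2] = 12*z^2 + 12*z + 2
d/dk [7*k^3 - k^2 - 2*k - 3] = 21*k^2 - 2*k - 2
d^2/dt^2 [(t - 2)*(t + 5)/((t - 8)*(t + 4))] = 2*(7*t^3 + 66*t^2 + 408*t + 160)/(t^6 - 12*t^5 - 48*t^4 + 704*t^3 + 1536*t^2 - 12288*t - 32768)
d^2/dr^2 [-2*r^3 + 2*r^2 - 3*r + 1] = 4 - 12*r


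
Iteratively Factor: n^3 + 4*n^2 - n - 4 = (n + 4)*(n^2 - 1) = (n + 1)*(n + 4)*(n - 1)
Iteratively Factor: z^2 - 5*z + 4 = (z - 4)*(z - 1)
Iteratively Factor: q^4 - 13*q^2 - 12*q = (q + 3)*(q^3 - 3*q^2 - 4*q) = (q - 4)*(q + 3)*(q^2 + q) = q*(q - 4)*(q + 3)*(q + 1)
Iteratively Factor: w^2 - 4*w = (w - 4)*(w)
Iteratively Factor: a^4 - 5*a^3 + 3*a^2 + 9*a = (a - 3)*(a^3 - 2*a^2 - 3*a) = (a - 3)^2*(a^2 + a) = a*(a - 3)^2*(a + 1)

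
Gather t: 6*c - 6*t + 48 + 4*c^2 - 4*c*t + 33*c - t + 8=4*c^2 + 39*c + t*(-4*c - 7) + 56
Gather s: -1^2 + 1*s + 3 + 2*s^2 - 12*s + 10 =2*s^2 - 11*s + 12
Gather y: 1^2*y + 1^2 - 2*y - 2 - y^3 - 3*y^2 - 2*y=-y^3 - 3*y^2 - 3*y - 1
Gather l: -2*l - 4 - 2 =-2*l - 6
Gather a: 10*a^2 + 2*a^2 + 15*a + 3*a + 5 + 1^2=12*a^2 + 18*a + 6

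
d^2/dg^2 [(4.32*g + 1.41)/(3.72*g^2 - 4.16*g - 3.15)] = ((25.452 - 96.4224*g)*(-3.72*g^2 + 4.16*g + 3.15) - (4.32*g + 1.41)*(7.44*g - 4.16)*(14.88*g - 8.32))/(-3.72*g^2 + 4.16*g + 3.15)^3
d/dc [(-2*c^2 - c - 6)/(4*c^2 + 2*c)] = 3*(4*c + 1)/(c^2*(4*c^2 + 4*c + 1))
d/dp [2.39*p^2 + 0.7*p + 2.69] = 4.78*p + 0.7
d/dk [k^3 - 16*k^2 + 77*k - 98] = 3*k^2 - 32*k + 77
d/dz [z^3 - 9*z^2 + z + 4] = 3*z^2 - 18*z + 1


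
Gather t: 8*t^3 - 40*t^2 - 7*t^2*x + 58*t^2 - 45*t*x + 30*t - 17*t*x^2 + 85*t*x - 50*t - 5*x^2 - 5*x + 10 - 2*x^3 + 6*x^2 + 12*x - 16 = 8*t^3 + t^2*(18 - 7*x) + t*(-17*x^2 + 40*x - 20) - 2*x^3 + x^2 + 7*x - 6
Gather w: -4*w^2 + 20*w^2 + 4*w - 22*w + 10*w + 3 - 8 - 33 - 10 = 16*w^2 - 8*w - 48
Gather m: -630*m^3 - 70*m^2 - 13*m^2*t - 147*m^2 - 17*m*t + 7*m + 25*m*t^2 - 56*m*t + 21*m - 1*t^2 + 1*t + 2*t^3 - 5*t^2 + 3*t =-630*m^3 + m^2*(-13*t - 217) + m*(25*t^2 - 73*t + 28) + 2*t^3 - 6*t^2 + 4*t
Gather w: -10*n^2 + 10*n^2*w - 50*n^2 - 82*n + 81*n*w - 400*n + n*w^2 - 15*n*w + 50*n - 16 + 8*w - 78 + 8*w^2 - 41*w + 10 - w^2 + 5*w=-60*n^2 - 432*n + w^2*(n + 7) + w*(10*n^2 + 66*n - 28) - 84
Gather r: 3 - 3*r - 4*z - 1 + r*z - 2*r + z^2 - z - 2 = r*(z - 5) + z^2 - 5*z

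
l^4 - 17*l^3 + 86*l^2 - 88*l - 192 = (l - 8)*(l - 6)*(l - 4)*(l + 1)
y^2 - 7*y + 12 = (y - 4)*(y - 3)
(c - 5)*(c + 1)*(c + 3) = c^3 - c^2 - 17*c - 15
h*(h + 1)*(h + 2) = h^3 + 3*h^2 + 2*h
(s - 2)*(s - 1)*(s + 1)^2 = s^4 - s^3 - 3*s^2 + s + 2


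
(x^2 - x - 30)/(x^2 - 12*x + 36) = (x + 5)/(x - 6)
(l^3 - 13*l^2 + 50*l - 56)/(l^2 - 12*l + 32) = (l^2 - 9*l + 14)/(l - 8)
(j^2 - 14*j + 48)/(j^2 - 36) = (j - 8)/(j + 6)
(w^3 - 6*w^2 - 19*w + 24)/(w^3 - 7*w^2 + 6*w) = (w^2 - 5*w - 24)/(w*(w - 6))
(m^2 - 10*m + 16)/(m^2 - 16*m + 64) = (m - 2)/(m - 8)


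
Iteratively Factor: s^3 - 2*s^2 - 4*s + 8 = (s - 2)*(s^2 - 4) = (s - 2)^2*(s + 2)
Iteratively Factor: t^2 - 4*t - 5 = (t + 1)*(t - 5)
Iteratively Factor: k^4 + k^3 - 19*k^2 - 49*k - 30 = (k + 2)*(k^3 - k^2 - 17*k - 15) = (k - 5)*(k + 2)*(k^2 + 4*k + 3) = (k - 5)*(k + 1)*(k + 2)*(k + 3)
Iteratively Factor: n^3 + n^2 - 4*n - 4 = (n + 2)*(n^2 - n - 2) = (n + 1)*(n + 2)*(n - 2)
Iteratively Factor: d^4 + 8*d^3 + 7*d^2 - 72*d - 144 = (d - 3)*(d^3 + 11*d^2 + 40*d + 48) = (d - 3)*(d + 4)*(d^2 + 7*d + 12) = (d - 3)*(d + 4)^2*(d + 3)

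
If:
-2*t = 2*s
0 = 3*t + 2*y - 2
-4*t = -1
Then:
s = -1/4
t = 1/4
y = 5/8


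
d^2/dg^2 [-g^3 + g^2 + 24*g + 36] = 2 - 6*g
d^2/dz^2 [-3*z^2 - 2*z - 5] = -6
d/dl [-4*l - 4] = -4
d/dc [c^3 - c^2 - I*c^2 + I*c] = 3*c^2 - 2*c - 2*I*c + I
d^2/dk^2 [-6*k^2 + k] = -12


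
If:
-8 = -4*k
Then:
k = 2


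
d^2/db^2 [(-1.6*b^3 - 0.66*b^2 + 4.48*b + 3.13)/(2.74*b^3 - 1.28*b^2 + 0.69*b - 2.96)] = (2.8421709430404e-14*b^7 - 21.133072*b^6 + 219.954048*b^5 + 39.4790159999999*b^4 - 243.405568*b^3 + 536.900412*b^2 - 50.227488*b - 14.00291)/(20.570824*b^9 - 28.829184*b^8 + 29.00838*b^7 - 83.284448*b^6 + 69.592902*b^5 - 49.954272*b^4 + 88.034493*b^3 - 37.872312*b^2 + 18.136512*b - 25.934336)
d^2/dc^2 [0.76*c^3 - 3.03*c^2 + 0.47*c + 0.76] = 4.56*c - 6.06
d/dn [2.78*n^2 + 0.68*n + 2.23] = 5.56*n + 0.68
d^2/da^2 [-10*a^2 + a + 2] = -20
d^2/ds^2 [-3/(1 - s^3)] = 18*s*(2*s^3 + 1)/(s^3 - 1)^3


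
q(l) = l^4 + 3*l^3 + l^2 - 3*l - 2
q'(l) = 4*l^3 + 9*l^2 + 2*l - 3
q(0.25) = -2.64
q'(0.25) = -1.88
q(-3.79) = 66.74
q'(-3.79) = -99.06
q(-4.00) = 90.00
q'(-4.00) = -123.00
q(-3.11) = 20.31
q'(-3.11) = -42.49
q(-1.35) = -0.19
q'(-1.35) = 0.86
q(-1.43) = -0.26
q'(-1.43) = 0.85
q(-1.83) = -0.33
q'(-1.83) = -1.03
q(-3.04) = 17.49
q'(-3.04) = -38.28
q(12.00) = 26026.00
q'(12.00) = 8229.00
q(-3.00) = 16.00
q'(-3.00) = -36.00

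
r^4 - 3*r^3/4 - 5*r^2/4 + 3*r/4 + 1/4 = (r - 1)^2*(r + 1/4)*(r + 1)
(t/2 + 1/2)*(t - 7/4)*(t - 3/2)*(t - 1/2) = t^4/2 - 11*t^3/8 + t^2/4 + 47*t/32 - 21/32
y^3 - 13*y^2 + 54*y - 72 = (y - 6)*(y - 4)*(y - 3)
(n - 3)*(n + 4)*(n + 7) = n^3 + 8*n^2 - 5*n - 84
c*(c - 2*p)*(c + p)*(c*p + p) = c^4*p - c^3*p^2 + c^3*p - 2*c^2*p^3 - c^2*p^2 - 2*c*p^3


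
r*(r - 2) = r^2 - 2*r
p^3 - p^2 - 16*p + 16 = (p - 4)*(p - 1)*(p + 4)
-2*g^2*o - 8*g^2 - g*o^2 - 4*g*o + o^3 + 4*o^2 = (-2*g + o)*(g + o)*(o + 4)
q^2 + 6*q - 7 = (q - 1)*(q + 7)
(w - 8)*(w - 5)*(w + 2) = w^3 - 11*w^2 + 14*w + 80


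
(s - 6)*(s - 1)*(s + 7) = s^3 - 43*s + 42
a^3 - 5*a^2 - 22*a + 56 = (a - 7)*(a - 2)*(a + 4)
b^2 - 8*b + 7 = (b - 7)*(b - 1)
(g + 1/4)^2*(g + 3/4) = g^3 + 5*g^2/4 + 7*g/16 + 3/64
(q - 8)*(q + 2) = q^2 - 6*q - 16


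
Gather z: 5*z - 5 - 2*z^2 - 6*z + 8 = -2*z^2 - z + 3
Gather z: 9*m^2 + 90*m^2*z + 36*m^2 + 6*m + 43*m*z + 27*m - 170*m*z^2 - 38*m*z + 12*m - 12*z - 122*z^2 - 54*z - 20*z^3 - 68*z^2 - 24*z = 45*m^2 + 45*m - 20*z^3 + z^2*(-170*m - 190) + z*(90*m^2 + 5*m - 90)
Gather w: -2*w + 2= 2 - 2*w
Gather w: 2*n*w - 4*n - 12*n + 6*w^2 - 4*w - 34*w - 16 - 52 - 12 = -16*n + 6*w^2 + w*(2*n - 38) - 80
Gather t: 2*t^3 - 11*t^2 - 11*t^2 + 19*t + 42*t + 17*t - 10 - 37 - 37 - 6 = 2*t^3 - 22*t^2 + 78*t - 90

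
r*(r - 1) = r^2 - r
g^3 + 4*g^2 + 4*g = g*(g + 2)^2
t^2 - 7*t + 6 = (t - 6)*(t - 1)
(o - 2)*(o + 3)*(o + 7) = o^3 + 8*o^2 + o - 42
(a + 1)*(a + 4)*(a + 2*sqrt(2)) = a^3 + 2*sqrt(2)*a^2 + 5*a^2 + 4*a + 10*sqrt(2)*a + 8*sqrt(2)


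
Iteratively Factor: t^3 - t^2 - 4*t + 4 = (t + 2)*(t^2 - 3*t + 2) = (t - 2)*(t + 2)*(t - 1)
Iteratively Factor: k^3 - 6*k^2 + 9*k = (k)*(k^2 - 6*k + 9) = k*(k - 3)*(k - 3)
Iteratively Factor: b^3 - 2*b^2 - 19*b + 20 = (b + 4)*(b^2 - 6*b + 5) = (b - 1)*(b + 4)*(b - 5)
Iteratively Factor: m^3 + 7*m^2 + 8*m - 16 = (m - 1)*(m^2 + 8*m + 16) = (m - 1)*(m + 4)*(m + 4)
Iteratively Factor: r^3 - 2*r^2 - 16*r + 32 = (r - 4)*(r^2 + 2*r - 8) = (r - 4)*(r + 4)*(r - 2)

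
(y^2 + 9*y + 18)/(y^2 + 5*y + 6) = (y + 6)/(y + 2)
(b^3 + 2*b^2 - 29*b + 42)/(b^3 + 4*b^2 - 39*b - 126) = (b^2 - 5*b + 6)/(b^2 - 3*b - 18)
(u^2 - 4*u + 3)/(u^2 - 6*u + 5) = (u - 3)/(u - 5)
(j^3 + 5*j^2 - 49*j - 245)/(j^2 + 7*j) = j - 2 - 35/j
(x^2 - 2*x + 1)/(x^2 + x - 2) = (x - 1)/(x + 2)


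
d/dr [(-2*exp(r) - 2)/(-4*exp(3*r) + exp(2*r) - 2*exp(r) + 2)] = 2*(-2*(exp(r) + 1)*(6*exp(2*r) - exp(r) + 1) + 4*exp(3*r) - exp(2*r) + 2*exp(r) - 2)*exp(r)/(4*exp(3*r) - exp(2*r) + 2*exp(r) - 2)^2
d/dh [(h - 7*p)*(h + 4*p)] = 2*h - 3*p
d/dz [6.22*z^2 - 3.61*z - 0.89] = 12.44*z - 3.61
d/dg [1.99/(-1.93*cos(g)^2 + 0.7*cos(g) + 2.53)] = (1.393 - 7.6814*cos(g))*sin(g)/(-1.93*cos(g)^2 + 0.7*cos(g) + 2.53)^2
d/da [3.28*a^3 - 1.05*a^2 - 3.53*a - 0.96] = 9.84*a^2 - 2.1*a - 3.53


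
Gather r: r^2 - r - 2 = r^2 - r - 2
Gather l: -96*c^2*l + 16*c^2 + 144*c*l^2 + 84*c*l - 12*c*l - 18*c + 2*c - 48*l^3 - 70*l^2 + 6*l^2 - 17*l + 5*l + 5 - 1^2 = 16*c^2 - 16*c - 48*l^3 + l^2*(144*c - 64) + l*(-96*c^2 + 72*c - 12) + 4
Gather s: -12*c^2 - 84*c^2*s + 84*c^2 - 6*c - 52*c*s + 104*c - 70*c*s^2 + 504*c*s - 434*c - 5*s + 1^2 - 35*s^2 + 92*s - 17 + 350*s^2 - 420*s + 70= 72*c^2 - 336*c + s^2*(315 - 70*c) + s*(-84*c^2 + 452*c - 333) + 54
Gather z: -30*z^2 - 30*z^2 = -60*z^2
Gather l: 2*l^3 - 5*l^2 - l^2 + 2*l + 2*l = 2*l^3 - 6*l^2 + 4*l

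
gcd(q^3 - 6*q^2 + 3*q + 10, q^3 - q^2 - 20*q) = q - 5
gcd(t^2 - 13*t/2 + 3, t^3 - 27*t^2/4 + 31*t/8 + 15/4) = t - 6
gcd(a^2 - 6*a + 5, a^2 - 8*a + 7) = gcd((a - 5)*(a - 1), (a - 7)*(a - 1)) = a - 1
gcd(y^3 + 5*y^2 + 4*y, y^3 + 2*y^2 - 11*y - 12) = y^2 + 5*y + 4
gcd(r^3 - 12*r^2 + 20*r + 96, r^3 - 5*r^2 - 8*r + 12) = r^2 - 4*r - 12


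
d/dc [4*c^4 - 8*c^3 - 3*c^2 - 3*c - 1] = 16*c^3 - 24*c^2 - 6*c - 3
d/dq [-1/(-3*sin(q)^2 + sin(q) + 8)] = (1 - 6*sin(q))*cos(q)/(-3*sin(q)^2 + sin(q) + 8)^2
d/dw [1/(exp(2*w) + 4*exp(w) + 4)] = 2*(-exp(w) - 2)*exp(w)/(exp(2*w) + 4*exp(w) + 4)^2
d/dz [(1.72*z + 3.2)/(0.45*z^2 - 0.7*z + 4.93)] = (-0.774*z^2 - 2.88*z + 10.7196)/(0.2025*z^4 - 0.63*z^3 + 4.927*z^2 - 6.902*z + 24.3049)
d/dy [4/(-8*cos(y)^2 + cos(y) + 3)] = 4*(1 - 16*cos(y))*sin(y)/(-8*cos(y)^2 + cos(y) + 3)^2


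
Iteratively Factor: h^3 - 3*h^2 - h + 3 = (h - 3)*(h^2 - 1) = (h - 3)*(h + 1)*(h - 1)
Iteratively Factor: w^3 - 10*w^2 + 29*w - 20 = (w - 5)*(w^2 - 5*w + 4) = (w - 5)*(w - 1)*(w - 4)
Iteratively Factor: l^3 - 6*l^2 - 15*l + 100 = (l - 5)*(l^2 - l - 20) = (l - 5)^2*(l + 4)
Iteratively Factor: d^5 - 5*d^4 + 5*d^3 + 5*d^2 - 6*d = (d)*(d^4 - 5*d^3 + 5*d^2 + 5*d - 6) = d*(d - 2)*(d^3 - 3*d^2 - d + 3) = d*(d - 2)*(d + 1)*(d^2 - 4*d + 3) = d*(d - 3)*(d - 2)*(d + 1)*(d - 1)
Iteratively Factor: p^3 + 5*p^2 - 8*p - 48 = (p - 3)*(p^2 + 8*p + 16) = (p - 3)*(p + 4)*(p + 4)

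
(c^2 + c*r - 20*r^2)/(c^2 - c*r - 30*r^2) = (-c + 4*r)/(-c + 6*r)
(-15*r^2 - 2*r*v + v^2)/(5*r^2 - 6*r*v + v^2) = (-3*r - v)/(r - v)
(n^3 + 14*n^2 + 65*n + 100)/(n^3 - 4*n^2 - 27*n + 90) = (n^2 + 9*n + 20)/(n^2 - 9*n + 18)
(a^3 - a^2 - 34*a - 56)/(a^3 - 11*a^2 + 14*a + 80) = (a^2 - 3*a - 28)/(a^2 - 13*a + 40)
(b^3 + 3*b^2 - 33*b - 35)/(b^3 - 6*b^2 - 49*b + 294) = (b^2 - 4*b - 5)/(b^2 - 13*b + 42)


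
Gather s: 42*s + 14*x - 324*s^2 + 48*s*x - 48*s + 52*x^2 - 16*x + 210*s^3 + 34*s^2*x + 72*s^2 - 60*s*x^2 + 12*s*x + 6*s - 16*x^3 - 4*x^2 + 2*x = 210*s^3 + s^2*(34*x - 252) + s*(-60*x^2 + 60*x) - 16*x^3 + 48*x^2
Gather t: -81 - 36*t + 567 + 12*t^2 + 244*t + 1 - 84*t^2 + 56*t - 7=-72*t^2 + 264*t + 480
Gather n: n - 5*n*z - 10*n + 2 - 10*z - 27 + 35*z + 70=n*(-5*z - 9) + 25*z + 45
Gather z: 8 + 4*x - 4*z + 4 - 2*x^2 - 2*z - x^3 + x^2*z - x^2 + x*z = -x^3 - 3*x^2 + 4*x + z*(x^2 + x - 6) + 12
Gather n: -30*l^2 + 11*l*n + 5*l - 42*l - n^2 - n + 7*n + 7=-30*l^2 - 37*l - n^2 + n*(11*l + 6) + 7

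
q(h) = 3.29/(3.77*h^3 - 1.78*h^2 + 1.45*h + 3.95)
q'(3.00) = -0.03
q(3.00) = 0.03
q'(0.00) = -0.31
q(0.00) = 0.83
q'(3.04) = -0.03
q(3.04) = 0.03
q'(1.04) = -0.54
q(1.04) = 0.42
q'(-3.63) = -0.01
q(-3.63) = -0.02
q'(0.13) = -0.23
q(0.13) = 0.80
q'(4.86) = -0.01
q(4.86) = 0.01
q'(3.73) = -0.01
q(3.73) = 0.02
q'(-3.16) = -0.02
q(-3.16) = -0.02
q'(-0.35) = -1.43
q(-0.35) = 1.07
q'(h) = 3.29*(-11.31*h^2 + 3.56*h - 1.45)/(3.77*h^3 - 1.78*h^2 + 1.45*h + 3.95)^2 = (-37.2099*h^2 + 11.7124*h - 4.7705)/(3.77*h^3 - 1.78*h^2 + 1.45*h + 3.95)^2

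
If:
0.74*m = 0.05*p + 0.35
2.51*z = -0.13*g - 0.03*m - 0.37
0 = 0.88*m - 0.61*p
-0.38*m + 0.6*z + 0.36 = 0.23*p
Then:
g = -3.39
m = 0.52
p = 0.76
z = 0.02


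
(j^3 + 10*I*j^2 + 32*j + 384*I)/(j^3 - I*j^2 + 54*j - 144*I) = (j + 8*I)/(j - 3*I)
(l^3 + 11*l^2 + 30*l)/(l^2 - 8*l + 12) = l*(l^2 + 11*l + 30)/(l^2 - 8*l + 12)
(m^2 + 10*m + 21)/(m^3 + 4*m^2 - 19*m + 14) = (m + 3)/(m^2 - 3*m + 2)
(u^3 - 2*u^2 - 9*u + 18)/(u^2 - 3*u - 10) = (-u^3 + 2*u^2 + 9*u - 18)/(-u^2 + 3*u + 10)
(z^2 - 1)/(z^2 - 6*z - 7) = (z - 1)/(z - 7)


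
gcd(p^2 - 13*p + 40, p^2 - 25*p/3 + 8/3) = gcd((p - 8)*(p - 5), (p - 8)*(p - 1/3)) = p - 8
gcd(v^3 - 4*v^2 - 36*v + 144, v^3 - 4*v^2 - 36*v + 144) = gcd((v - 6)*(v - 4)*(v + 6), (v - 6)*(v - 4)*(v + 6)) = v^3 - 4*v^2 - 36*v + 144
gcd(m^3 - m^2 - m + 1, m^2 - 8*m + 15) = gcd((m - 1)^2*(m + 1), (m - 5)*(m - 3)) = 1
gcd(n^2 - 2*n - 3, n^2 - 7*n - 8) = n + 1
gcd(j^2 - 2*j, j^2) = j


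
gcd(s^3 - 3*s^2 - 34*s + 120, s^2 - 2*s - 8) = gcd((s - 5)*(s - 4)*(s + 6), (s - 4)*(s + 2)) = s - 4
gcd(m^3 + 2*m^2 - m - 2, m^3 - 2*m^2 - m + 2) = m^2 - 1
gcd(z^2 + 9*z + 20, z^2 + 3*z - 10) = z + 5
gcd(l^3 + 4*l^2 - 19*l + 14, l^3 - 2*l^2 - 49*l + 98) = l^2 + 5*l - 14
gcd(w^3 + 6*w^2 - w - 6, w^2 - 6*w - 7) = w + 1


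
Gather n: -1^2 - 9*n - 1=-9*n - 2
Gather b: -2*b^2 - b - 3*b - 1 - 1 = -2*b^2 - 4*b - 2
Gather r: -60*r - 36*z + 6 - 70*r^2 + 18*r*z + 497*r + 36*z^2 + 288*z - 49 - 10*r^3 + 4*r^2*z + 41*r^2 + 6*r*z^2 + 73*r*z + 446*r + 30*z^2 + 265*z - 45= -10*r^3 + r^2*(4*z - 29) + r*(6*z^2 + 91*z + 883) + 66*z^2 + 517*z - 88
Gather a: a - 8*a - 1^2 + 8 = 7 - 7*a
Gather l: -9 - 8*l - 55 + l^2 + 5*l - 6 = l^2 - 3*l - 70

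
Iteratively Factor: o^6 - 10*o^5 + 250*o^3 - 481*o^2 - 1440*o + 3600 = (o - 4)*(o^5 - 6*o^4 - 24*o^3 + 154*o^2 + 135*o - 900) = (o - 4)*(o + 3)*(o^4 - 9*o^3 + 3*o^2 + 145*o - 300) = (o - 4)*(o + 3)*(o + 4)*(o^3 - 13*o^2 + 55*o - 75) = (o - 5)*(o - 4)*(o + 3)*(o + 4)*(o^2 - 8*o + 15) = (o - 5)*(o - 4)*(o - 3)*(o + 3)*(o + 4)*(o - 5)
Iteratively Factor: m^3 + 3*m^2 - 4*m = (m)*(m^2 + 3*m - 4) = m*(m + 4)*(m - 1)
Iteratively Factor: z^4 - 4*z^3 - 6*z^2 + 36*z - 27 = (z + 3)*(z^3 - 7*z^2 + 15*z - 9) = (z - 1)*(z + 3)*(z^2 - 6*z + 9) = (z - 3)*(z - 1)*(z + 3)*(z - 3)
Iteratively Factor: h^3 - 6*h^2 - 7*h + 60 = (h - 4)*(h^2 - 2*h - 15) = (h - 5)*(h - 4)*(h + 3)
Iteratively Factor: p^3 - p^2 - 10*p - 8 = (p + 1)*(p^2 - 2*p - 8) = (p - 4)*(p + 1)*(p + 2)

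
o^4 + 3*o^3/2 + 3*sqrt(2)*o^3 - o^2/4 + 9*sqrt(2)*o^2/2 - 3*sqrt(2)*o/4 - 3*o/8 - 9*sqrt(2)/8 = (o - 1/2)*(o + 1/2)*(o + 3/2)*(o + 3*sqrt(2))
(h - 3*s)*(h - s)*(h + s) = h^3 - 3*h^2*s - h*s^2 + 3*s^3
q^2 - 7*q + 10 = (q - 5)*(q - 2)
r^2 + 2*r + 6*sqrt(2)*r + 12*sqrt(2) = (r + 2)*(r + 6*sqrt(2))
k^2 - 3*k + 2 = (k - 2)*(k - 1)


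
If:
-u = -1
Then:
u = 1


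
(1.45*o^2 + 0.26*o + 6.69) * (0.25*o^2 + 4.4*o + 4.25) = 0.3625*o^4 + 6.445*o^3 + 8.979*o^2 + 30.541*o + 28.4325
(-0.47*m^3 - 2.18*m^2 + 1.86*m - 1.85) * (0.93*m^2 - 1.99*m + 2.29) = -0.4371*m^5 - 1.0921*m^4 + 4.9917*m^3 - 10.4141*m^2 + 7.9409*m - 4.2365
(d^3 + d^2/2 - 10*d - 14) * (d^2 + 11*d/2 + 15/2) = d^5 + 6*d^4 + d^3/4 - 261*d^2/4 - 152*d - 105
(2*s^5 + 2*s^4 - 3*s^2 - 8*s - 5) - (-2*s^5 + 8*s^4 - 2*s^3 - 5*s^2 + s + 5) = 4*s^5 - 6*s^4 + 2*s^3 + 2*s^2 - 9*s - 10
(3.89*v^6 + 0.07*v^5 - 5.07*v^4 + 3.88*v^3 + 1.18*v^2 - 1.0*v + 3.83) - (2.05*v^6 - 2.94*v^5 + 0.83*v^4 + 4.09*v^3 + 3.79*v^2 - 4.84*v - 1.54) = 1.84*v^6 + 3.01*v^5 - 5.9*v^4 - 0.21*v^3 - 2.61*v^2 + 3.84*v + 5.37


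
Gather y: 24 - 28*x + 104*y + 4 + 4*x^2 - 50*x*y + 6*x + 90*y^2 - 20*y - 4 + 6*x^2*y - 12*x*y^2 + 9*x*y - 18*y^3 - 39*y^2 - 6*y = 4*x^2 - 22*x - 18*y^3 + y^2*(51 - 12*x) + y*(6*x^2 - 41*x + 78) + 24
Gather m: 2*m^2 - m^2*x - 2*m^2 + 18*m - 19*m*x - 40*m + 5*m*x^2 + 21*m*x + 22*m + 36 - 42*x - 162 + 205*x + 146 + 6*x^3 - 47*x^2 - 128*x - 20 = -m^2*x + m*(5*x^2 + 2*x) + 6*x^3 - 47*x^2 + 35*x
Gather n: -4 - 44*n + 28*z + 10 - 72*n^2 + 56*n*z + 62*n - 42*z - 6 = -72*n^2 + n*(56*z + 18) - 14*z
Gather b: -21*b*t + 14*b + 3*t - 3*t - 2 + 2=b*(14 - 21*t)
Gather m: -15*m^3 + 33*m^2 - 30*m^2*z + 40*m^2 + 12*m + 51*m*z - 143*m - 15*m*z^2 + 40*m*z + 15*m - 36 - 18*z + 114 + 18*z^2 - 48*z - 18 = -15*m^3 + m^2*(73 - 30*z) + m*(-15*z^2 + 91*z - 116) + 18*z^2 - 66*z + 60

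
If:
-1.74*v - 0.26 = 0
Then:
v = -0.15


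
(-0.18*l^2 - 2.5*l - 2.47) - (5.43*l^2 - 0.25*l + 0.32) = -5.61*l^2 - 2.25*l - 2.79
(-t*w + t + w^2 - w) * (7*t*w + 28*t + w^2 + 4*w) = -7*t^2*w^2 - 21*t^2*w + 28*t^2 + 6*t*w^3 + 18*t*w^2 - 24*t*w + w^4 + 3*w^3 - 4*w^2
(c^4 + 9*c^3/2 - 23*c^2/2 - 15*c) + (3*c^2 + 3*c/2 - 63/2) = c^4 + 9*c^3/2 - 17*c^2/2 - 27*c/2 - 63/2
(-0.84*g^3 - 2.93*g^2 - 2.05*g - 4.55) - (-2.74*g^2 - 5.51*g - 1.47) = -0.84*g^3 - 0.19*g^2 + 3.46*g - 3.08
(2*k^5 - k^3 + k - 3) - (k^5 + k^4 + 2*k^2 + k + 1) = k^5 - k^4 - k^3 - 2*k^2 - 4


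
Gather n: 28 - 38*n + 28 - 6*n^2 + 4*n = -6*n^2 - 34*n + 56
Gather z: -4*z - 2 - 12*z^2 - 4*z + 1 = -12*z^2 - 8*z - 1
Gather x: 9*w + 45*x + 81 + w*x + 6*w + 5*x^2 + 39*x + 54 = 15*w + 5*x^2 + x*(w + 84) + 135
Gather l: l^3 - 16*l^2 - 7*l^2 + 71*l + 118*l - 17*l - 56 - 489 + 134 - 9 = l^3 - 23*l^2 + 172*l - 420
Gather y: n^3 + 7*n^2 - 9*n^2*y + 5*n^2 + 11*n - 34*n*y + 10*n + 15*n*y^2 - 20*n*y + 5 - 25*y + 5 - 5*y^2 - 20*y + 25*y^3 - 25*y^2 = n^3 + 12*n^2 + 21*n + 25*y^3 + y^2*(15*n - 30) + y*(-9*n^2 - 54*n - 45) + 10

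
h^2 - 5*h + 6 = (h - 3)*(h - 2)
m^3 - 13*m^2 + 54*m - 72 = (m - 6)*(m - 4)*(m - 3)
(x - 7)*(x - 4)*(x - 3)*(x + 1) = x^4 - 13*x^3 + 47*x^2 - 23*x - 84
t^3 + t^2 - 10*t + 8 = (t - 2)*(t - 1)*(t + 4)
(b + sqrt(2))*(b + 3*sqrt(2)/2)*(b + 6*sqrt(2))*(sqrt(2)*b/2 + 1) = sqrt(2)*b^4/2 + 19*b^3/2 + 25*sqrt(2)*b^2 + 51*b + 18*sqrt(2)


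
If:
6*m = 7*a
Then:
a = 6*m/7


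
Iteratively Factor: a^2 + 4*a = (a)*(a + 4)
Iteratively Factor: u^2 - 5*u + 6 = (u - 3)*(u - 2)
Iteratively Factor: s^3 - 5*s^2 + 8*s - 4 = (s - 1)*(s^2 - 4*s + 4) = (s - 2)*(s - 1)*(s - 2)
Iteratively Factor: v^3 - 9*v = (v)*(v^2 - 9) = v*(v + 3)*(v - 3)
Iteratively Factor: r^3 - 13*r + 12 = (r + 4)*(r^2 - 4*r + 3) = (r - 1)*(r + 4)*(r - 3)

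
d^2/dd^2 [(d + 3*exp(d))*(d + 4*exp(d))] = 7*d*exp(d) + 48*exp(2*d) + 14*exp(d) + 2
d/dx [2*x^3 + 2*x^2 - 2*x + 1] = 6*x^2 + 4*x - 2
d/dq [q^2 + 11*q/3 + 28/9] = 2*q + 11/3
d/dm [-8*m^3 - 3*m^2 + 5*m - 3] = -24*m^2 - 6*m + 5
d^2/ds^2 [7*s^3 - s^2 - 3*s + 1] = 42*s - 2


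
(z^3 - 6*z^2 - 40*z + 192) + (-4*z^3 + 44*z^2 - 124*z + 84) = -3*z^3 + 38*z^2 - 164*z + 276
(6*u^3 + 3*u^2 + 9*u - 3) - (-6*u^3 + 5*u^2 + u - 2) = 12*u^3 - 2*u^2 + 8*u - 1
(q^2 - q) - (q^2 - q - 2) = 2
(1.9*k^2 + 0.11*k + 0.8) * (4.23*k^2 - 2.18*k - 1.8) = 8.037*k^4 - 3.6767*k^3 - 0.2758*k^2 - 1.942*k - 1.44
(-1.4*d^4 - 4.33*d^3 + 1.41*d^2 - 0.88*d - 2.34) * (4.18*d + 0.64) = -5.852*d^5 - 18.9954*d^4 + 3.1226*d^3 - 2.776*d^2 - 10.3444*d - 1.4976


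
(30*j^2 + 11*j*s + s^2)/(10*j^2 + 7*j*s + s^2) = (6*j + s)/(2*j + s)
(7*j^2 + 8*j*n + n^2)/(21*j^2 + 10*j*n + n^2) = (j + n)/(3*j + n)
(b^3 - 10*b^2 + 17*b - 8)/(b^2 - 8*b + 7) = (b^2 - 9*b + 8)/(b - 7)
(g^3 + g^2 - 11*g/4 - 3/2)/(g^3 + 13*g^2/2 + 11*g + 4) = (g - 3/2)/(g + 4)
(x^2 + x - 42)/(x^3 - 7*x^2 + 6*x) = (x + 7)/(x*(x - 1))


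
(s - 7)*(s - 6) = s^2 - 13*s + 42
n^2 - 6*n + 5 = (n - 5)*(n - 1)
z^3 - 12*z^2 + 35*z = z*(z - 7)*(z - 5)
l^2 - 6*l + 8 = (l - 4)*(l - 2)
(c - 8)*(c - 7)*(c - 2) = c^3 - 17*c^2 + 86*c - 112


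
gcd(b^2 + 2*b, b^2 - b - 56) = 1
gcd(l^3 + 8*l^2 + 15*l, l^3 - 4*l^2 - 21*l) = l^2 + 3*l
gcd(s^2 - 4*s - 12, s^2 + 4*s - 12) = 1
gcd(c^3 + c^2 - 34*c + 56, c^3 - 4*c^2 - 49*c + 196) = c^2 + 3*c - 28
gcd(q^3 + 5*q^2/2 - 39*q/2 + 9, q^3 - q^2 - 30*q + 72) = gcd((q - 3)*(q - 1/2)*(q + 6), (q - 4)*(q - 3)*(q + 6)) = q^2 + 3*q - 18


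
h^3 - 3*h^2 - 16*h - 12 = (h - 6)*(h + 1)*(h + 2)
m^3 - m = m*(m - 1)*(m + 1)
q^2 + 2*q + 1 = (q + 1)^2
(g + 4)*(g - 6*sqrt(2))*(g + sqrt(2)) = g^3 - 5*sqrt(2)*g^2 + 4*g^2 - 20*sqrt(2)*g - 12*g - 48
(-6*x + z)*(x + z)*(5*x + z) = -30*x^3 - 31*x^2*z + z^3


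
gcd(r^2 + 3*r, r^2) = r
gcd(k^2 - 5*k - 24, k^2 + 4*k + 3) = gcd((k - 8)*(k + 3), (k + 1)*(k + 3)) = k + 3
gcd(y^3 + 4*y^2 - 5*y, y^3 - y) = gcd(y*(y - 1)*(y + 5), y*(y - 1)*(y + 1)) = y^2 - y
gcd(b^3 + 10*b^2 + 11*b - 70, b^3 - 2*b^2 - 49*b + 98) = b^2 + 5*b - 14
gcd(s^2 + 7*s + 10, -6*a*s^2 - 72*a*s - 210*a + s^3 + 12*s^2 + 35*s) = s + 5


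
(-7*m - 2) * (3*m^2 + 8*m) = -21*m^3 - 62*m^2 - 16*m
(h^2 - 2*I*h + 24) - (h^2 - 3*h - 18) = 3*h - 2*I*h + 42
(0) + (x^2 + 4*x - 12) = x^2 + 4*x - 12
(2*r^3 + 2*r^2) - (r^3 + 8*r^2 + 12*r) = r^3 - 6*r^2 - 12*r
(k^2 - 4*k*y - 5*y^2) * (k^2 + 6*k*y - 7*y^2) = k^4 + 2*k^3*y - 36*k^2*y^2 - 2*k*y^3 + 35*y^4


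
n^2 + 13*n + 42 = (n + 6)*(n + 7)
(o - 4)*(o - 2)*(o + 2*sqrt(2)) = o^3 - 6*o^2 + 2*sqrt(2)*o^2 - 12*sqrt(2)*o + 8*o + 16*sqrt(2)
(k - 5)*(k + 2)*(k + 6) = k^3 + 3*k^2 - 28*k - 60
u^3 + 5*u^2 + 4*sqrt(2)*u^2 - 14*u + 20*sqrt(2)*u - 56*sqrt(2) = (u - 2)*(u + 7)*(u + 4*sqrt(2))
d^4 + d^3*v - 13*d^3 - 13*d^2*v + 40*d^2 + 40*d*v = d*(d - 8)*(d - 5)*(d + v)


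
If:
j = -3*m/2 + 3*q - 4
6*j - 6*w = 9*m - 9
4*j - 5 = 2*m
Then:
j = 21/8 - w/2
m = 11/4 - w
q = 43/12 - 2*w/3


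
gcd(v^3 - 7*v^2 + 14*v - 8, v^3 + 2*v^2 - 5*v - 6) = v - 2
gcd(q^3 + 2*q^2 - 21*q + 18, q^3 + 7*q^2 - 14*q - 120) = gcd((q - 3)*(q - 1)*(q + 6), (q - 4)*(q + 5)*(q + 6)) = q + 6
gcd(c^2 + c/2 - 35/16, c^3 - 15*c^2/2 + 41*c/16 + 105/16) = c - 5/4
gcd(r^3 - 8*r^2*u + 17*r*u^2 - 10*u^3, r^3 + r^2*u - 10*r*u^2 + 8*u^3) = r^2 - 3*r*u + 2*u^2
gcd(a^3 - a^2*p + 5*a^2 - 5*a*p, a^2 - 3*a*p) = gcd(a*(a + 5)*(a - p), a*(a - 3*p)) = a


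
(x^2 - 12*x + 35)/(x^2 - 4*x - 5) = (x - 7)/(x + 1)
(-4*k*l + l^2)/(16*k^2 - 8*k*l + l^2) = -l/(4*k - l)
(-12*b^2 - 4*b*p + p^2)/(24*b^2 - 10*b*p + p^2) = (2*b + p)/(-4*b + p)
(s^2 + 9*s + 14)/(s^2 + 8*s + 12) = (s + 7)/(s + 6)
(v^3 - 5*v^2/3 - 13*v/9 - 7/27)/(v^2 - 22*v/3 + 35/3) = (9*v^2 + 6*v + 1)/(9*(v - 5))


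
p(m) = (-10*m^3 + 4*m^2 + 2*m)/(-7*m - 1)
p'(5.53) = 15.02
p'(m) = (-30*m^2 + 8*m + 2)/(-7*m - 1) + 7*(-10*m^3 + 4*m^2 + 2*m)/(-7*m - 1)^2 = 2*(70*m^3 + m^2 - 4*m - 1)/(49*m^2 + 14*m + 1)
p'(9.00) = 24.94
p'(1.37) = 3.13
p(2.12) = 4.61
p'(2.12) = 5.28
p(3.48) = 14.43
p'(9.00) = 24.94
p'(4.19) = 11.19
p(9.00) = 108.56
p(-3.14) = 16.34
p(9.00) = 108.56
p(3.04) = 10.68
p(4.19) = 21.66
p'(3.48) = 9.17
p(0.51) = -0.16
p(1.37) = 1.46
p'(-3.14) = -9.75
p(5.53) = 39.23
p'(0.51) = 0.62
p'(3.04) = 7.91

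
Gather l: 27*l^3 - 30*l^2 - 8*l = 27*l^3 - 30*l^2 - 8*l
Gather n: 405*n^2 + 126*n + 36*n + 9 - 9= 405*n^2 + 162*n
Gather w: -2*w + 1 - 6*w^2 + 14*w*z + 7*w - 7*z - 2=-6*w^2 + w*(14*z + 5) - 7*z - 1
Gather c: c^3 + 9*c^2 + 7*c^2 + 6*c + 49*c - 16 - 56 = c^3 + 16*c^2 + 55*c - 72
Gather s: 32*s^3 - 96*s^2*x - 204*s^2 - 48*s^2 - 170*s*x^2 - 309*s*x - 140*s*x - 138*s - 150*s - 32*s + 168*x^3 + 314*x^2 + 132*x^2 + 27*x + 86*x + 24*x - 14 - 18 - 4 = 32*s^3 + s^2*(-96*x - 252) + s*(-170*x^2 - 449*x - 320) + 168*x^3 + 446*x^2 + 137*x - 36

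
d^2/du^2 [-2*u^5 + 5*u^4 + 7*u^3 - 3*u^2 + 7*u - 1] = -40*u^3 + 60*u^2 + 42*u - 6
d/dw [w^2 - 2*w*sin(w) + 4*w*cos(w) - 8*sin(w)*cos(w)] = -4*w*sin(w) - 2*w*cos(w) + 2*w - 2*sin(w) + 4*cos(w) - 8*cos(2*w)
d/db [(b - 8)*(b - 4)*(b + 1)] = 3*b^2 - 22*b + 20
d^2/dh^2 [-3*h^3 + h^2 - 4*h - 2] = 2 - 18*h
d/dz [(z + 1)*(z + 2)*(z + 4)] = 3*z^2 + 14*z + 14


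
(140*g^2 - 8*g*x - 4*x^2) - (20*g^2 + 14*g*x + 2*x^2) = 120*g^2 - 22*g*x - 6*x^2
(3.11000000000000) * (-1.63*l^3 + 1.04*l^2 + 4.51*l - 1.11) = -5.0693*l^3 + 3.2344*l^2 + 14.0261*l - 3.4521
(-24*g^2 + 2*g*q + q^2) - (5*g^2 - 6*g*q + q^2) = -29*g^2 + 8*g*q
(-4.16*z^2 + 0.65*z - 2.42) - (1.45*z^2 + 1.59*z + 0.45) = -5.61*z^2 - 0.94*z - 2.87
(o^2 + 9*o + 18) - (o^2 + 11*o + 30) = -2*o - 12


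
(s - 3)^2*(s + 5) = s^3 - s^2 - 21*s + 45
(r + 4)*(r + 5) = r^2 + 9*r + 20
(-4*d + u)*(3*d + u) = -12*d^2 - d*u + u^2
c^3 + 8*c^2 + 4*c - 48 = (c - 2)*(c + 4)*(c + 6)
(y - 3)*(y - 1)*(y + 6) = y^3 + 2*y^2 - 21*y + 18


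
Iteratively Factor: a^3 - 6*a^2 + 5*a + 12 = (a - 3)*(a^2 - 3*a - 4) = (a - 4)*(a - 3)*(a + 1)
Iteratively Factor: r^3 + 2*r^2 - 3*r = (r + 3)*(r^2 - r) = (r - 1)*(r + 3)*(r)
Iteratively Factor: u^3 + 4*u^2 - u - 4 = (u + 1)*(u^2 + 3*u - 4) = (u - 1)*(u + 1)*(u + 4)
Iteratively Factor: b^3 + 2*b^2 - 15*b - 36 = (b - 4)*(b^2 + 6*b + 9) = (b - 4)*(b + 3)*(b + 3)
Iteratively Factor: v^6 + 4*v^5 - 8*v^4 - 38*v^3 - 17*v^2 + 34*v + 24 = (v - 1)*(v^5 + 5*v^4 - 3*v^3 - 41*v^2 - 58*v - 24) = (v - 1)*(v + 1)*(v^4 + 4*v^3 - 7*v^2 - 34*v - 24) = (v - 1)*(v + 1)*(v + 2)*(v^3 + 2*v^2 - 11*v - 12) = (v - 1)*(v + 1)^2*(v + 2)*(v^2 + v - 12) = (v - 1)*(v + 1)^2*(v + 2)*(v + 4)*(v - 3)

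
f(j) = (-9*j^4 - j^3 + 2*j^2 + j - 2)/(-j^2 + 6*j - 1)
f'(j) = (2*j - 6)*(-9*j^4 - j^3 + 2*j^2 + j - 2)/(-j^2 + 6*j - 1)^2 + (-36*j^3 - 3*j^2 + 4*j + 1)/(-j^2 + 6*j - 1) = (18*j^5 - 161*j^4 + 24*j^3 + 16*j^2 - 8*j + 11)/(j^4 - 12*j^3 + 38*j^2 - 12*j + 1)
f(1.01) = -2.31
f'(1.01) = -6.41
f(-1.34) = 2.43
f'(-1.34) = -5.15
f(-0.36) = 0.67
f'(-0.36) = 1.11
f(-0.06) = 1.51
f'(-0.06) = 6.20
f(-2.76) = 19.49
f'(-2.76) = -19.84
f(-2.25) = 10.91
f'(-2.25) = -13.92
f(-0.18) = 1.00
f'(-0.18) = 2.83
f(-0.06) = 1.51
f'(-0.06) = 6.20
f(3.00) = -92.12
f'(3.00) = -123.25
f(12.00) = 2576.08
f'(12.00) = 222.21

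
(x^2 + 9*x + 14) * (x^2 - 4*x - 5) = x^4 + 5*x^3 - 27*x^2 - 101*x - 70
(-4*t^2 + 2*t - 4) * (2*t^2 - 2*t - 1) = -8*t^4 + 12*t^3 - 8*t^2 + 6*t + 4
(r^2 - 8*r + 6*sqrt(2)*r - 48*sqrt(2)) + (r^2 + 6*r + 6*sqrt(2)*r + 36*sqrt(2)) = 2*r^2 - 2*r + 12*sqrt(2)*r - 12*sqrt(2)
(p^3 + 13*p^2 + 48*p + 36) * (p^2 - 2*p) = p^5 + 11*p^4 + 22*p^3 - 60*p^2 - 72*p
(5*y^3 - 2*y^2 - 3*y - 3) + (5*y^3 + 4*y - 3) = 10*y^3 - 2*y^2 + y - 6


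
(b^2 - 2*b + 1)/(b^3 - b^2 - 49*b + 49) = (b - 1)/(b^2 - 49)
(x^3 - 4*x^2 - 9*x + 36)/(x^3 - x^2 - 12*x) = (x - 3)/x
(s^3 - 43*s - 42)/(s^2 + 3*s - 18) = (s^2 - 6*s - 7)/(s - 3)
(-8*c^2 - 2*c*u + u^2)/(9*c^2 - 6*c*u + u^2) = (-8*c^2 - 2*c*u + u^2)/(9*c^2 - 6*c*u + u^2)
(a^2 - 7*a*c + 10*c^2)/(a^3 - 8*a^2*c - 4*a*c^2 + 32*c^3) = (a - 5*c)/(a^2 - 6*a*c - 16*c^2)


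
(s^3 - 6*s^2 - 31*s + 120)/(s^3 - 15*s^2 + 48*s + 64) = (s^2 + 2*s - 15)/(s^2 - 7*s - 8)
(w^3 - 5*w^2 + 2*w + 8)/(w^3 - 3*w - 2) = (w - 4)/(w + 1)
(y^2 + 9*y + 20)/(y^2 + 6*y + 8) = (y + 5)/(y + 2)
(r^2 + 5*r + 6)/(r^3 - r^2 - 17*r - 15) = (r + 2)/(r^2 - 4*r - 5)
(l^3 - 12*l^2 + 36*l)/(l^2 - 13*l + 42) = l*(l - 6)/(l - 7)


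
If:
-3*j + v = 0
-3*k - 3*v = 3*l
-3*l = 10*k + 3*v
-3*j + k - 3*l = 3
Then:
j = 1/2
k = 0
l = -3/2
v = 3/2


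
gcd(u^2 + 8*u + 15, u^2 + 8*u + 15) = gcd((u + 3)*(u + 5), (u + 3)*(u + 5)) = u^2 + 8*u + 15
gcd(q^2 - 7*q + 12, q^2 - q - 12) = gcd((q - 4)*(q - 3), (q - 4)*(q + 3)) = q - 4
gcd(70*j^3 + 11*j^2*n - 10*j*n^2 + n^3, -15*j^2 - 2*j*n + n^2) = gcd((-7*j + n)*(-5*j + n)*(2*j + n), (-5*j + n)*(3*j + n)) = 5*j - n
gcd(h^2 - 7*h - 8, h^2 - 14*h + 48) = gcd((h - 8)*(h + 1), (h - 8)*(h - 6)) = h - 8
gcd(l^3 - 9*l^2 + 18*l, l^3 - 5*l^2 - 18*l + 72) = l^2 - 9*l + 18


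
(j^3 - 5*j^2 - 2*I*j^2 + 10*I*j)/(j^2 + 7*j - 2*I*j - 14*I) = j*(j - 5)/(j + 7)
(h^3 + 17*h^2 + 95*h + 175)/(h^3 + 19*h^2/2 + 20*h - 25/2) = 2*(h + 7)/(2*h - 1)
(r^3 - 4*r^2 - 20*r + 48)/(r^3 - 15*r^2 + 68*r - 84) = (r + 4)/(r - 7)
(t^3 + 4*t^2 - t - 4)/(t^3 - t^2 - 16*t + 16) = (t + 1)/(t - 4)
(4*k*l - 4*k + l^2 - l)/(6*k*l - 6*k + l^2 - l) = (4*k + l)/(6*k + l)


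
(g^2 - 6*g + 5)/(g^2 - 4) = (g^2 - 6*g + 5)/(g^2 - 4)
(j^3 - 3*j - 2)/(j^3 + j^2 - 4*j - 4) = (j + 1)/(j + 2)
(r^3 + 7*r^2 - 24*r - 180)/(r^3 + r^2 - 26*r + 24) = (r^2 + r - 30)/(r^2 - 5*r + 4)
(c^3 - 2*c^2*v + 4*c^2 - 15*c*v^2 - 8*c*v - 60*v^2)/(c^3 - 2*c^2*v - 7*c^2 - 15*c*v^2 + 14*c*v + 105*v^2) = (c + 4)/(c - 7)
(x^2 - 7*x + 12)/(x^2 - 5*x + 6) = (x - 4)/(x - 2)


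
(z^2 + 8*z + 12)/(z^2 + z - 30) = (z + 2)/(z - 5)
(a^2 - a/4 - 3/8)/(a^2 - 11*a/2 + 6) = (8*a^2 - 2*a - 3)/(4*(2*a^2 - 11*a + 12))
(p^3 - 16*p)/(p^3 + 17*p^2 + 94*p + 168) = p*(p - 4)/(p^2 + 13*p + 42)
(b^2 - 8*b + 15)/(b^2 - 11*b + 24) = (b - 5)/(b - 8)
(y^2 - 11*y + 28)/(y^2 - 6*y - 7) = (y - 4)/(y + 1)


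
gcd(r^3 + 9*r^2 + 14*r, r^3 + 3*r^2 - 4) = r + 2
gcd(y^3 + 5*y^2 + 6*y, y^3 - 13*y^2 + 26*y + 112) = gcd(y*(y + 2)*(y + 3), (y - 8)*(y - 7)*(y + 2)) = y + 2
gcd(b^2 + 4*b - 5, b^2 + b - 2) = b - 1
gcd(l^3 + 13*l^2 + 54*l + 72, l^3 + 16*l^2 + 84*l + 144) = l^2 + 10*l + 24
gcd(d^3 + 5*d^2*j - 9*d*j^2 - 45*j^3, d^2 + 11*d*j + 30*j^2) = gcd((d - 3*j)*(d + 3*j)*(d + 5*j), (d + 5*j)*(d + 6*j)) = d + 5*j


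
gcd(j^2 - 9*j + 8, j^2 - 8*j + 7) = j - 1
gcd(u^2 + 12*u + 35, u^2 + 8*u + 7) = u + 7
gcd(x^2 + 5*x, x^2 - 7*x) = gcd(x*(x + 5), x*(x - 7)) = x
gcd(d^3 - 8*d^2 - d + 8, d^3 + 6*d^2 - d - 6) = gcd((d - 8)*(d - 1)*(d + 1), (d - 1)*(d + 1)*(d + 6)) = d^2 - 1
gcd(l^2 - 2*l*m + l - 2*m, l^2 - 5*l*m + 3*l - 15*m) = 1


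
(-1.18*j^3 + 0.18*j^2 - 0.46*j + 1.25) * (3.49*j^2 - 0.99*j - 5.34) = -4.1182*j^5 + 1.7964*j^4 + 4.5176*j^3 + 3.8567*j^2 + 1.2189*j - 6.675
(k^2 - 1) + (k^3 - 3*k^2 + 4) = k^3 - 2*k^2 + 3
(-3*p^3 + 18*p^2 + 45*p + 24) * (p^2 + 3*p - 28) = -3*p^5 + 9*p^4 + 183*p^3 - 345*p^2 - 1188*p - 672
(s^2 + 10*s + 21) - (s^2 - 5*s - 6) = 15*s + 27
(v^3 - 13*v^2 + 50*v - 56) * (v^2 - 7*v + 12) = v^5 - 20*v^4 + 153*v^3 - 562*v^2 + 992*v - 672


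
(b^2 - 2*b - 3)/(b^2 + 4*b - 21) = (b + 1)/(b + 7)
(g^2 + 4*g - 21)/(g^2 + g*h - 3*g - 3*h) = (g + 7)/(g + h)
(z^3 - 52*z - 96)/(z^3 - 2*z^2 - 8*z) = (z^2 - 2*z - 48)/(z*(z - 4))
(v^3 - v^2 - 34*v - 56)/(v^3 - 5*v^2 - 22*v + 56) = (v + 2)/(v - 2)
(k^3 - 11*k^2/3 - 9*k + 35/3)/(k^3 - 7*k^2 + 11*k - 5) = (k + 7/3)/(k - 1)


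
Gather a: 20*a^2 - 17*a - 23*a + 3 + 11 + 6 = 20*a^2 - 40*a + 20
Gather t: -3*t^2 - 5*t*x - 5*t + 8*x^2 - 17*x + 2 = -3*t^2 + t*(-5*x - 5) + 8*x^2 - 17*x + 2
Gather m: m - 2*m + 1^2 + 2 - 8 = -m - 5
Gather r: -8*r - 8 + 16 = 8 - 8*r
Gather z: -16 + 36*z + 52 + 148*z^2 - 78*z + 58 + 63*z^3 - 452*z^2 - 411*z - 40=63*z^3 - 304*z^2 - 453*z + 54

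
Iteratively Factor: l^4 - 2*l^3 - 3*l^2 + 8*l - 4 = (l - 1)*(l^3 - l^2 - 4*l + 4) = (l - 2)*(l - 1)*(l^2 + l - 2) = (l - 2)*(l - 1)*(l + 2)*(l - 1)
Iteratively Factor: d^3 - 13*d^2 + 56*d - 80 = (d - 4)*(d^2 - 9*d + 20) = (d - 4)^2*(d - 5)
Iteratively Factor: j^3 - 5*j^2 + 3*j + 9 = (j - 3)*(j^2 - 2*j - 3) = (j - 3)*(j + 1)*(j - 3)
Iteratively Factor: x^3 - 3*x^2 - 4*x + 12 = (x - 3)*(x^2 - 4) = (x - 3)*(x + 2)*(x - 2)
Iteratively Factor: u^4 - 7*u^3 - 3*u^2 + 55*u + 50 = (u - 5)*(u^3 - 2*u^2 - 13*u - 10) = (u - 5)*(u + 2)*(u^2 - 4*u - 5) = (u - 5)*(u + 1)*(u + 2)*(u - 5)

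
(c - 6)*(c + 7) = c^2 + c - 42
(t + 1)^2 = t^2 + 2*t + 1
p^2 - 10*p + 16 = (p - 8)*(p - 2)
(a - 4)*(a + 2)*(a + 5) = a^3 + 3*a^2 - 18*a - 40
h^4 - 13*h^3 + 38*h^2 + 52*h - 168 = (h - 7)*(h - 6)*(h - 2)*(h + 2)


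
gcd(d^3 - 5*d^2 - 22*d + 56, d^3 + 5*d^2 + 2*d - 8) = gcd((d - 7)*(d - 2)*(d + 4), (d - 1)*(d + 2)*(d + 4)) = d + 4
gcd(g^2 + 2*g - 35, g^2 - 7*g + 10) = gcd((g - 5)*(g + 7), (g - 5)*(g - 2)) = g - 5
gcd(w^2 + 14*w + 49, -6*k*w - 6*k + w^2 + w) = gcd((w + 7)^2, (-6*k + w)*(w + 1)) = 1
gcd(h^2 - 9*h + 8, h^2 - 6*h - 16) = h - 8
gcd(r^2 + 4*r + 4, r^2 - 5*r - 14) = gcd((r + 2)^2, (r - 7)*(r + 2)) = r + 2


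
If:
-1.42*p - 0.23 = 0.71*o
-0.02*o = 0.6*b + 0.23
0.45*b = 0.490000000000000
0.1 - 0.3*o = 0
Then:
No Solution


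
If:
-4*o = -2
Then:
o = 1/2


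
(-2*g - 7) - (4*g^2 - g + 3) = -4*g^2 - g - 10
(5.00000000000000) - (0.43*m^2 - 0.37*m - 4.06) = -0.43*m^2 + 0.37*m + 9.06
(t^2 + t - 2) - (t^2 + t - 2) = 0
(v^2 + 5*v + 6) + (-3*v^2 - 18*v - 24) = -2*v^2 - 13*v - 18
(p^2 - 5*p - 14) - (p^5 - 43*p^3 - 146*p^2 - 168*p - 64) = -p^5 + 43*p^3 + 147*p^2 + 163*p + 50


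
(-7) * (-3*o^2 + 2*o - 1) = 21*o^2 - 14*o + 7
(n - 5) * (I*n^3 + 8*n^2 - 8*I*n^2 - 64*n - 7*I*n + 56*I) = I*n^4 + 8*n^3 - 13*I*n^3 - 104*n^2 + 33*I*n^2 + 320*n + 91*I*n - 280*I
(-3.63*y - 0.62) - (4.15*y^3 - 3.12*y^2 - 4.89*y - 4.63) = -4.15*y^3 + 3.12*y^2 + 1.26*y + 4.01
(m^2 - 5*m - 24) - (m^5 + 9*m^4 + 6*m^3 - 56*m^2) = -m^5 - 9*m^4 - 6*m^3 + 57*m^2 - 5*m - 24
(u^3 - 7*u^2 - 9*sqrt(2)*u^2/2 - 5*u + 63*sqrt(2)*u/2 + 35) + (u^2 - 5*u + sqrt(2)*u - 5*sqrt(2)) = u^3 - 9*sqrt(2)*u^2/2 - 6*u^2 - 10*u + 65*sqrt(2)*u/2 - 5*sqrt(2) + 35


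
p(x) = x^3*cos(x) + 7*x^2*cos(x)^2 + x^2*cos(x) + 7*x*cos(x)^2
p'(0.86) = -1.44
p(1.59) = -0.12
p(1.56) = 0.07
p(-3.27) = 75.18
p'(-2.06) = -25.52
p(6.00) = 513.01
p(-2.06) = 5.49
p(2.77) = 36.51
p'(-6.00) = -41.20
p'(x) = -x^3*sin(x) - 14*x^2*sin(x)*cos(x) - x^2*sin(x) + 3*x^2*cos(x) - 14*x*sin(x)*cos(x) + 14*x*cos(x)^2 + 2*x*cos(x) + 7*cos(x)^2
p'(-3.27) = -47.17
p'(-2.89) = -72.42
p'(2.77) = 52.09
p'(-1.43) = 0.53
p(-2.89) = 51.15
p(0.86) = 5.66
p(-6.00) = 20.77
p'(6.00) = 427.28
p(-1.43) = -0.04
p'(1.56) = -6.72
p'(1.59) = -5.64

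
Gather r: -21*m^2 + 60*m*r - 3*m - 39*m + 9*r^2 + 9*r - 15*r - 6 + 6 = -21*m^2 - 42*m + 9*r^2 + r*(60*m - 6)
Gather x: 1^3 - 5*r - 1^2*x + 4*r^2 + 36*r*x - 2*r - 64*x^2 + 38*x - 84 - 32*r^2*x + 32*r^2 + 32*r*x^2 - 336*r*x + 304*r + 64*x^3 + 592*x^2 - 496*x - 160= 36*r^2 + 297*r + 64*x^3 + x^2*(32*r + 528) + x*(-32*r^2 - 300*r - 459) - 243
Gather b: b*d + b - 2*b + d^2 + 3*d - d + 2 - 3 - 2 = b*(d - 1) + d^2 + 2*d - 3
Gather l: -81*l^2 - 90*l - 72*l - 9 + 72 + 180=-81*l^2 - 162*l + 243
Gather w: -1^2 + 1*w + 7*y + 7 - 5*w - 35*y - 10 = -4*w - 28*y - 4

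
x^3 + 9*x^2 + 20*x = x*(x + 4)*(x + 5)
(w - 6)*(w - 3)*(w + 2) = w^3 - 7*w^2 + 36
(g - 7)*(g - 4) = g^2 - 11*g + 28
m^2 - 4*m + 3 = (m - 3)*(m - 1)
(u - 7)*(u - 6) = u^2 - 13*u + 42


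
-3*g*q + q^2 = q*(-3*g + q)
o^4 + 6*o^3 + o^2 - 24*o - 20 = (o - 2)*(o + 1)*(o + 2)*(o + 5)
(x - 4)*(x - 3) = x^2 - 7*x + 12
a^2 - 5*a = a*(a - 5)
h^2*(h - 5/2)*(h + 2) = h^4 - h^3/2 - 5*h^2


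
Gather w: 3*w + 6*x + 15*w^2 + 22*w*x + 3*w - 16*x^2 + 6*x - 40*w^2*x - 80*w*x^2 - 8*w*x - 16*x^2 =w^2*(15 - 40*x) + w*(-80*x^2 + 14*x + 6) - 32*x^2 + 12*x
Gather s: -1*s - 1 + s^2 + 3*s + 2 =s^2 + 2*s + 1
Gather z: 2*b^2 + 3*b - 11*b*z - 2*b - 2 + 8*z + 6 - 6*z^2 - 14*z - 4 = 2*b^2 + b - 6*z^2 + z*(-11*b - 6)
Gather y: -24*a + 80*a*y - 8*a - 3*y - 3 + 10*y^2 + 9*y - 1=-32*a + 10*y^2 + y*(80*a + 6) - 4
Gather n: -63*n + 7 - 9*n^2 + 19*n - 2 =-9*n^2 - 44*n + 5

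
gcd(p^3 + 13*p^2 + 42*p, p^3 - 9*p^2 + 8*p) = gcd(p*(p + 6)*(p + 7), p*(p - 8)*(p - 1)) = p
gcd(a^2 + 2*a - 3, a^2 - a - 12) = a + 3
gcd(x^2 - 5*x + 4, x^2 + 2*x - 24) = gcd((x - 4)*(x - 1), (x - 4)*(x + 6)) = x - 4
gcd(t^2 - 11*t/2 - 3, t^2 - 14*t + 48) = t - 6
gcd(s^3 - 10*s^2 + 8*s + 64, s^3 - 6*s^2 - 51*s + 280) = s - 8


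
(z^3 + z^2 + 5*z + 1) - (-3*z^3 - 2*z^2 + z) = 4*z^3 + 3*z^2 + 4*z + 1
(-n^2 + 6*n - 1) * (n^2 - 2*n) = -n^4 + 8*n^3 - 13*n^2 + 2*n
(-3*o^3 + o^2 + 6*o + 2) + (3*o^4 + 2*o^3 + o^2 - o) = 3*o^4 - o^3 + 2*o^2 + 5*o + 2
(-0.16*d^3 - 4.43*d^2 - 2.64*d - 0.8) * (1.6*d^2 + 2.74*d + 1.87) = -0.256*d^5 - 7.5264*d^4 - 16.6614*d^3 - 16.7977*d^2 - 7.1288*d - 1.496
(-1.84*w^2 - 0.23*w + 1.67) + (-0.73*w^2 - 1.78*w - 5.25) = -2.57*w^2 - 2.01*w - 3.58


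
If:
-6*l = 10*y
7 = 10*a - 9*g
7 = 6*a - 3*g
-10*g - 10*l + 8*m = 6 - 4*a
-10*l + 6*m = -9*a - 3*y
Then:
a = 7/4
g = 7/6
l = 475/86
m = 8501/1032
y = -285/86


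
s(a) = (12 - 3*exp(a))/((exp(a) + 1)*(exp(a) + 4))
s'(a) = -(12 - 3*exp(a))*exp(a)/((exp(a) + 1)*(exp(a) + 4)^2) - (12 - 3*exp(a))*exp(a)/((exp(a) + 1)^2*(exp(a) + 4)) - 3*exp(a)/((exp(a) + 1)*(exp(a) + 4))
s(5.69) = -0.01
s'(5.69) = 0.01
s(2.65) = -0.11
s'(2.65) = 0.04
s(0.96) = 0.17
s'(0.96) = -0.52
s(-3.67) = 2.89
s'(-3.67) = -0.11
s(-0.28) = 1.17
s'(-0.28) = -0.96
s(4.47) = -0.03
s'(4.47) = 0.03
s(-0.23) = 1.12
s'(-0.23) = -0.96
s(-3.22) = 2.83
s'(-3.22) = -0.17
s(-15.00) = 3.00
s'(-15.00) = 0.00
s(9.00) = 0.00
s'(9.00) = 0.00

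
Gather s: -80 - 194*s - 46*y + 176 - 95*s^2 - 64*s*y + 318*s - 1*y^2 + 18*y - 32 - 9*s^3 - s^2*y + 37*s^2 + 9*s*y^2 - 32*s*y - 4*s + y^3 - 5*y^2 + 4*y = -9*s^3 + s^2*(-y - 58) + s*(9*y^2 - 96*y + 120) + y^3 - 6*y^2 - 24*y + 64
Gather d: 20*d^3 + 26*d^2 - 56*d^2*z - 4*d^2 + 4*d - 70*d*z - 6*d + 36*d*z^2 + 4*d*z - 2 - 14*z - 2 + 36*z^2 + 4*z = 20*d^3 + d^2*(22 - 56*z) + d*(36*z^2 - 66*z - 2) + 36*z^2 - 10*z - 4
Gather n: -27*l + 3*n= -27*l + 3*n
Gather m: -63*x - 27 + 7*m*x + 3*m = m*(7*x + 3) - 63*x - 27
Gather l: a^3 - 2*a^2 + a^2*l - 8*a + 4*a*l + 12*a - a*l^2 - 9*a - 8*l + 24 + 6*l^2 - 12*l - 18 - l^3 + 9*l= a^3 - 2*a^2 - 5*a - l^3 + l^2*(6 - a) + l*(a^2 + 4*a - 11) + 6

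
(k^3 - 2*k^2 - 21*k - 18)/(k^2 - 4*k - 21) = (k^2 - 5*k - 6)/(k - 7)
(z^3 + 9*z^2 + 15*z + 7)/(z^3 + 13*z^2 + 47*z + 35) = (z + 1)/(z + 5)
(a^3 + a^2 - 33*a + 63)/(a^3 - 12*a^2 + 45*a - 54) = (a + 7)/(a - 6)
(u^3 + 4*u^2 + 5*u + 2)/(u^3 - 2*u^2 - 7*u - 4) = (u + 2)/(u - 4)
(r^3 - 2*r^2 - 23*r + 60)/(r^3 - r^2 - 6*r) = (r^2 + r - 20)/(r*(r + 2))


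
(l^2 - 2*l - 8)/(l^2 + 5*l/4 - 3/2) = 4*(l - 4)/(4*l - 3)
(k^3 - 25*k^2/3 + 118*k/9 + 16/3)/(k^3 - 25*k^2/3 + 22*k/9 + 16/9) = (3*k^2 - 26*k + 48)/(3*k^2 - 26*k + 16)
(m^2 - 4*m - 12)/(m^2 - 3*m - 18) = (m + 2)/(m + 3)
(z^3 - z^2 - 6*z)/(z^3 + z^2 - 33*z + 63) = z*(z + 2)/(z^2 + 4*z - 21)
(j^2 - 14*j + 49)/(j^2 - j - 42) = (j - 7)/(j + 6)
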